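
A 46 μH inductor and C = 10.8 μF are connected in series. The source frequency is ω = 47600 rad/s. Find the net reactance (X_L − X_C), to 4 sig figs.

X_L = ωL = 2.190 Ω
X_C = 1/(ωC) = 1.945 Ω
X = 2.190 − 1.945 = 0.2444 Ω

0.2444 Ω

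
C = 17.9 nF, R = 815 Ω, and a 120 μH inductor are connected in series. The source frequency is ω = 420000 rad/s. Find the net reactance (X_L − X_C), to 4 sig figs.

X_L = ωL = 50.40 Ω
X_C = 1/(ωC) = 133.0 Ω
X = 50.40 − 133.0 = -82.61 Ω

-82.61 Ω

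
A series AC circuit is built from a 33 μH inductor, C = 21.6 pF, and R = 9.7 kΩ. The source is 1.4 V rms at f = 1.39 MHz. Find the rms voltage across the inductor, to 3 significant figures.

0.0370 V

ω = 2πf = 8.734e+06 rad/s
X_L = ωL = 288 Ω
X_C = 1/(ωC) = 5300 Ω
Net reactance X = X_L − X_C = -5010 Ω
Z = 9700 − j5010 Ω
|Z| = √(9700² + 5010²) = 10900 Ω
I = V/|Z| = 128 μA
V_L = I·|Z_L| = 0.000128 × 288 = 0.0370 V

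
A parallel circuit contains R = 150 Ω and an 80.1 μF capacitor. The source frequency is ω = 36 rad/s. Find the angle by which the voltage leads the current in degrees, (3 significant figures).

X_C = 1/(ωC) = 347 Ω
Parallel: admittances add. Y = 1/R + jωC
Y = (0.00667 + j0.00288) S
|Y| = 0.00726 S → |Z| = 1/|Y| = 138 Ω, ∠Z = −∠Y = -23.4°

-23.4°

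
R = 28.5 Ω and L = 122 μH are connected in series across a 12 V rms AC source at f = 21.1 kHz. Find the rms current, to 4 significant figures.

ω = 2πf = 132600 rad/s
X_L = ωL = 16.17 Ω
Z = 28.50 + j16.17 Ω
|Z| = √(28.50² + 16.17²) = 32.77 Ω
I = V/|Z| = 12/32.77 = 366.2 mA

366.2 mA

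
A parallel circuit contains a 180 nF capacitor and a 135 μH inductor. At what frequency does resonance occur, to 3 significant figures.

32.3 kHz

ω₀ = 1/√(LC) = 1/√(0.000135 × 1.8e-07) = 202900 rad/s
f₀ = ω₀/(2π) = 32.3 kHz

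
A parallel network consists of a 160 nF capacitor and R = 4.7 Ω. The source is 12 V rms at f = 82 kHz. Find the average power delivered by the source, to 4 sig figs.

ω = 2πf = 515200 rad/s
X_C = 1/(ωC) = 12.13 Ω
Parallel: admittances add. Y = 1/R + jωC
Y = (0.2128 + j0.08244) S
|Y| = 0.2282 S → |Z| = 1/|Y| = 4.383 Ω, ∠Z = −∠Y = -21.18°
I = V/|Z| = 2.738 A
P = VI cos φ = 12 × 2.738 × cos(-21.18°) = 30.64 W

30.64 W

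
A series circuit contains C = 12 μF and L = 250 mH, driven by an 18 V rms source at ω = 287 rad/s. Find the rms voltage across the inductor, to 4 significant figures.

X_L = ωL = 71.75 Ω
X_C = 1/(ωC) = 290.4 Ω
Net reactance X = X_L − X_C = -218.6 Ω
Z = − j218.6 Ω
|Z| = √(0² + 218.6²) = 218.6 Ω
I = V/|Z| = 82.34 mA
V_L = I·|Z_L| = 0.08234 × 71.75 = 5.908 V

5.908 V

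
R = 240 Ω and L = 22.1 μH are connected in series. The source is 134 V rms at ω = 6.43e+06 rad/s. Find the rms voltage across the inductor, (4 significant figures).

X_L = ωL = 142.1 Ω
Z = 240.0 + j142.1 Ω
|Z| = √(240.0² + 142.1²) = 278.9 Ω
I = V/|Z| = 480.4 mA
V_L = I·|Z_L| = 0.4804 × 142.1 = 68.27 V

68.27 V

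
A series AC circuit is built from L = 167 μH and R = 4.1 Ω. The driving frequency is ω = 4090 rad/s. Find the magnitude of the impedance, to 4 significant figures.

X_L = ωL = 0.6830 Ω
Z = 4.100 + j0.6830 Ω
|Z| = √(4.100² + 0.6830²) = 4.157 Ω

4.157 Ω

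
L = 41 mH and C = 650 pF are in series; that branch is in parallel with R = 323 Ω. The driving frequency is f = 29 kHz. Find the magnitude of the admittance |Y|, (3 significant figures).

3.26 mS

ω = 2πf = 182200 rad/s
X_L = ωL = 7470 Ω
X_C = 1/(ωC) = 8440 Ω
Branch 1: Z₁ = R = 323 Ω
Branch 2 (series LC): Z₂ = j(X_L − X_C) = −j973 Ω
Parallel: Z = Z₁Z₂/(Z₁+Z₂), |Z| = 307 Ω, ∠Z = -18.4°
|Y| = 1/|Z| = 3.26 mS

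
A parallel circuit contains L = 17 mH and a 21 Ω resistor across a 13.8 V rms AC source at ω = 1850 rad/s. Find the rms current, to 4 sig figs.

X_L = ωL = 31.45 Ω
Parallel: admittances add. Y = 1/R + 1/(jωL)
Y = (0.04762 − j0.03180) S
|Y| = 0.05726 S → |Z| = 1/|Y| = 17.46 Ω, ∠Z = −∠Y = 33.73°
I = V/|Z| = 13.8/17.46 = 790.2 mA

790.2 mA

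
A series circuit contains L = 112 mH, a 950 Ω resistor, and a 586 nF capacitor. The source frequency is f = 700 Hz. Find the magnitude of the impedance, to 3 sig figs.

956 Ω

ω = 2πf = 4398 rad/s
X_L = ωL = 493 Ω
X_C = 1/(ωC) = 388 Ω
Net reactance X = X_L − X_C = 105 Ω
Z = 950 + j105 Ω
|Z| = √(950² + 105²) = 956 Ω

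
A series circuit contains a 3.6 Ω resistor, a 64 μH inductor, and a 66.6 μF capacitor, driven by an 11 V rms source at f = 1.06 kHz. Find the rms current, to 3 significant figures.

ω = 2πf = 6660 rad/s
X_L = ωL = 0.426 Ω
X_C = 1/(ωC) = 2.25 Ω
Net reactance X = X_L − X_C = -1.83 Ω
Z = 3.60 − j1.83 Ω
|Z| = √(3.60² + 1.83²) = 4.04 Ω
I = V/|Z| = 11/4.04 = 2.72 A

2.72 A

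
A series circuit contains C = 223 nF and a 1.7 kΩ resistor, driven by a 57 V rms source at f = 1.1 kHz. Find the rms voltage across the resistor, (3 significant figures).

ω = 2πf = 6912 rad/s
X_C = 1/(ωC) = 649 Ω
Z = 1700 − j649 Ω
|Z| = √(1700² + 649²) = 1820 Ω
I = V/|Z| = 31.3 mA
V_R = I·|Z_R| = 0.0313 × 1700 = 53.3 V

53.3 V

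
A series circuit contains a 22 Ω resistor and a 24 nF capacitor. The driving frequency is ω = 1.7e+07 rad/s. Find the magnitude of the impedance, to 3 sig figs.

X_C = 1/(ωC) = 2.45 Ω
Z = 22.0 − j2.45 Ω
|Z| = √(22.0² + 2.45²) = 22.1 Ω

22.1 Ω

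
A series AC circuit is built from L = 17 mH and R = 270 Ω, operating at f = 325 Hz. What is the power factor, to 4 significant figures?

0.9918

ω = 2πf = 2042 rad/s
X_L = ωL = 34.71 Ω
Z = 270.0 + j34.71 Ω
|Z| = √(270.0² + 34.71²) = 272.2 Ω
∠Z = arctan(34.71/270.0) = 7.326°
cos φ = cos(7.326°) = 0.9918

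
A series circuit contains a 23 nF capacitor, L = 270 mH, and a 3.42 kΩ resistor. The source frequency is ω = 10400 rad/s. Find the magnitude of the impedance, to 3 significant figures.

3690 Ω

X_L = ωL = 2810 Ω
X_C = 1/(ωC) = 4180 Ω
Net reactance X = X_L − X_C = -1370 Ω
Z = 3420 − j1370 Ω
|Z| = √(3420² + 1370²) = 3690 Ω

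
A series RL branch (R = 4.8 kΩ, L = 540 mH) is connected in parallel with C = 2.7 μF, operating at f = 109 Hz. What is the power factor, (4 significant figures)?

ω = 2πf = 684.9 rad/s
X_L = ωL = 369.8 Ω
X_C = 1/(ωC) = 540.8 Ω
Branch 1 (R+jX_L): Z₁ = 4800 + j369.8 Ω, |Z₁| = 4814 Ω
Branch 2 (−jX_C): Z₂ = −j540.8 Ω
Parallel: Z = Z₁Z₂/(Z₁+Z₂), |Z| = 542.1 Ω, ∠Z = -83.55°
cos φ = cos(-83.55°) = 0.1123

0.1123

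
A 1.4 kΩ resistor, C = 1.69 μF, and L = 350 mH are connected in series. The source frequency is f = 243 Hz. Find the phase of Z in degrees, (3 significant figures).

ω = 2πf = 1527 rad/s
X_L = ωL = 534 Ω
X_C = 1/(ωC) = 388 Ω
Net reactance X = X_L − X_C = 147 Ω
Z = 1400 + j147 Ω
|Z| = √(1400² + 147²) = 1410 Ω
∠Z = arctan(147/1400) = 5.99°

5.99°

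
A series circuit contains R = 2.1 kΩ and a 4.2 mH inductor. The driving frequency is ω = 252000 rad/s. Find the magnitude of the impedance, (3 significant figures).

X_L = ωL = 1060 Ω
Z = 2100 + j1060 Ω
|Z| = √(2100² + 1060²) = 2350 Ω

2350 Ω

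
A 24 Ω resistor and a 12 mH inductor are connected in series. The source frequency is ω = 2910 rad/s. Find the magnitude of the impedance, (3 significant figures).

42.4 Ω

X_L = ωL = 34.9 Ω
Z = 24.0 + j34.9 Ω
|Z| = √(24.0² + 34.9²) = 42.4 Ω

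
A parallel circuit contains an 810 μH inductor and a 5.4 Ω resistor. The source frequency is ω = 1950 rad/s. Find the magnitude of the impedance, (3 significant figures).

1.52 Ω

X_L = ωL = 1.58 Ω
Parallel: admittances add. Y = 1/R + 1/(jωL)
Y = (0.185 − j0.633) S
|Y| = 0.660 S → |Z| = 1/|Y| = 1.52 Ω, ∠Z = −∠Y = 73.7°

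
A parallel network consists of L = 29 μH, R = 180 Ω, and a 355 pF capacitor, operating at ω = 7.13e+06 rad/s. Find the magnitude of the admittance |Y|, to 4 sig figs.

6.015 mS

X_L = ωL = 206.8 Ω
X_C = 1/(ωC) = 395.1 Ω
Parallel: admittances add. Y = 1/R + 1/(jωL) + jωC
Y = (0.005556 − j0.002305) S
|Y| = 0.006015 S → |Z| = 1/|Y| = 166.3 Ω, ∠Z = −∠Y = 22.53°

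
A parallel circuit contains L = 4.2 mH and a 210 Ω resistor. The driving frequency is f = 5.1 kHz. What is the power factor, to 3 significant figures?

ω = 2πf = 32040 rad/s
X_L = ωL = 135 Ω
Parallel: admittances add. Y = 1/R + 1/(jωL)
Y = (0.00476 − j0.00743) S
|Y| = 0.00883 S → |Z| = 1/|Y| = 113 Ω, ∠Z = −∠Y = 57.3°
cos φ = cos(57.3°) = 0.540

0.540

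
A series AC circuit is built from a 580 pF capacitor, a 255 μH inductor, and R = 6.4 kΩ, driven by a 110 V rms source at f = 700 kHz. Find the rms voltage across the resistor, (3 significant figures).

ω = 2πf = 4.398e+06 rad/s
X_L = ωL = 1120 Ω
X_C = 1/(ωC) = 392 Ω
Net reactance X = X_L − X_C = 730 Ω
Z = 6400 + j730 Ω
|Z| = √(6400² + 730²) = 6440 Ω
I = V/|Z| = 17.1 mA
V_R = I·|Z_R| = 0.0171 × 6400 = 109 V

109 V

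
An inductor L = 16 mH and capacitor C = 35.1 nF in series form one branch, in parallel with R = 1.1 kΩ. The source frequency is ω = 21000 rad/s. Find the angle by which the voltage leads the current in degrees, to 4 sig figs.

X_L = ωL = 336.0 Ω
X_C = 1/(ωC) = 1357 Ω
Branch 1: Z₁ = R = 1100 Ω
Branch 2 (series LC): Z₂ = j(X_L − X_C) = −j1021 Ω
Parallel: Z = Z₁Z₂/(Z₁+Z₂), |Z| = 748.2 Ω, ∠Z = -47.14°

-47.14°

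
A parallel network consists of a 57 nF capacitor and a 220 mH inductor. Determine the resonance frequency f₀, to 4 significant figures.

ω₀ = 1/√(LC) = 1/√(0.22 × 5.7e-08) = 8930 rad/s
f₀ = ω₀/(2π) = 1.421 kHz

1.421 kHz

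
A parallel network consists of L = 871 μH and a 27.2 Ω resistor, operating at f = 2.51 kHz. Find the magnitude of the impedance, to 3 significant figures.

ω = 2πf = 15770 rad/s
X_L = ωL = 13.7 Ω
Parallel: admittances add. Y = 1/R + 1/(jωL)
Y = (0.0368 − j0.0728) S
|Y| = 0.0816 S → |Z| = 1/|Y| = 12.3 Ω, ∠Z = −∠Y = 63.2°

12.3 Ω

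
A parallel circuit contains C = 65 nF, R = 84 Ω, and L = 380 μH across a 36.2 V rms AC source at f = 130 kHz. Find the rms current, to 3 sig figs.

ω = 2πf = 816800 rad/s
X_L = ωL = 310 Ω
X_C = 1/(ωC) = 18.8 Ω
Parallel: admittances add. Y = 1/R + 1/(jωL) + jωC
Y = (0.0119 + j0.0499) S
|Y| = 0.0513 S → |Z| = 1/|Y| = 19.5 Ω, ∠Z = −∠Y = -76.6°
I = V/|Z| = 36.2/19.5 = 1.86 A

1.86 A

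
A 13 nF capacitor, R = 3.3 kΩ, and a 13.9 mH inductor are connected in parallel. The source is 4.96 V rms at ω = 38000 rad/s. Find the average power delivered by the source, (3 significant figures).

7.46 mW

X_L = ωL = 528 Ω
X_C = 1/(ωC) = 2020 Ω
Parallel: admittances add. Y = 1/R + 1/(jωL) + jωC
Y = (0.000303 − j0.00140) S
|Y| = 0.00143 S → |Z| = 1/|Y| = 698 Ω, ∠Z = −∠Y = 77.8°
I = V/|Z| = 7.10 mA
P = VI cos φ = 4.96 × 0.00710 × cos(77.8°) = 7.46 mW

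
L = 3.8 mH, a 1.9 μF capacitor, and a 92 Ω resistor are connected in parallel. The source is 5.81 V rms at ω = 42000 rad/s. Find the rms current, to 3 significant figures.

X_L = ωL = 160 Ω
X_C = 1/(ωC) = 12.5 Ω
Parallel: admittances add. Y = 1/R + 1/(jωL) + jωC
Y = (0.0109 + j0.0735) S
|Y| = 0.0743 S → |Z| = 1/|Y| = 13.5 Ω, ∠Z = −∠Y = -81.6°
I = V/|Z| = 5.81/13.5 = 432 mA

432 mA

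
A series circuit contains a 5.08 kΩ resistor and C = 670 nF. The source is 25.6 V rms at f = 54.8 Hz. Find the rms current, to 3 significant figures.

ω = 2πf = 344.3 rad/s
X_C = 1/(ωC) = 4330 Ω
Z = 5080 − j4330 Ω
|Z| = √(5080² + 4330²) = 6680 Ω
I = V/|Z| = 25.6/6680 = 3.83 mA

3.83 mA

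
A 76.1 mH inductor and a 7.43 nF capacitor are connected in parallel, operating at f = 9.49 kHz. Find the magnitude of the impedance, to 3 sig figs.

ω = 2πf = 59630 rad/s
X_L = ωL = 4540 Ω
X_C = 1/(ωC) = 2260 Ω
Parallel: admittances add. Y = 1/(jωL) + jωC
Y = (0 + j0.000223) S
|Y| = 0.000223 S → |Z| = 1/|Y| = 4490 Ω, ∠Z = −∠Y = -90.0°

4490 Ω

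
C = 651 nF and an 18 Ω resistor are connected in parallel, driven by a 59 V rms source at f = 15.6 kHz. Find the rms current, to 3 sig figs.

ω = 2πf = 98020 rad/s
X_C = 1/(ωC) = 15.7 Ω
Parallel: admittances add. Y = 1/R + jωC
Y = (0.0556 + j0.0638) S
|Y| = 0.0846 S → |Z| = 1/|Y| = 11.8 Ω, ∠Z = −∠Y = -49.0°
I = V/|Z| = 59/11.8 = 4.99 A

4.99 A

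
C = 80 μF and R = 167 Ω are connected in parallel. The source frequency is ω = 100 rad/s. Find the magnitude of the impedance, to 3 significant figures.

100 Ω

X_C = 1/(ωC) = 125 Ω
Parallel: admittances add. Y = 1/R + jωC
Y = (0.00599 + j0.00800) S
|Y| = 0.00999 S → |Z| = 1/|Y| = 100 Ω, ∠Z = −∠Y = -53.2°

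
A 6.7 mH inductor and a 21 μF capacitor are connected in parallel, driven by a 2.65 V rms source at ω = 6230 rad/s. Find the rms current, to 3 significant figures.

X_L = ωL = 41.7 Ω
X_C = 1/(ωC) = 7.64 Ω
Parallel: admittances add. Y = 1/(jωL) + jωC
Y = (0 + j0.107) S
|Y| = 0.107 S → |Z| = 1/|Y| = 9.36 Ω, ∠Z = −∠Y = -90.0°
I = V/|Z| = 2.65/9.36 = 283 mA

283 mA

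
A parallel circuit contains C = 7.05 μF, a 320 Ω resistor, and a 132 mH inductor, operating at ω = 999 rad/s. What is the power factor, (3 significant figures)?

X_L = ωL = 132 Ω
X_C = 1/(ωC) = 142 Ω
Parallel: admittances add. Y = 1/R + 1/(jωL) + jωC
Y = (0.00313 − j0.000540) S
|Y| = 0.00317 S → |Z| = 1/|Y| = 315 Ω, ∠Z = −∠Y = 9.81°
cos φ = cos(9.81°) = 0.985

0.985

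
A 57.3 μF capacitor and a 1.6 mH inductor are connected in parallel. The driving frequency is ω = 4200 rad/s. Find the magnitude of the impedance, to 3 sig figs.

10.9 Ω

X_L = ωL = 6.72 Ω
X_C = 1/(ωC) = 4.16 Ω
Parallel: admittances add. Y = 1/(jωL) + jωC
Y = (0 + j0.0919) S
|Y| = 0.0919 S → |Z| = 1/|Y| = 10.9 Ω, ∠Z = −∠Y = -90.0°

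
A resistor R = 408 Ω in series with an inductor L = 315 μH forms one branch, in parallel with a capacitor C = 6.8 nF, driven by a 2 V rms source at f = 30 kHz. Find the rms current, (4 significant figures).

ω = 2πf = 188500 rad/s
X_L = ωL = 59.38 Ω
X_C = 1/(ωC) = 780.2 Ω
Branch 1 (R+jX_L): Z₁ = 408.0 + j59.38 Ω, |Z₁| = 412.3 Ω
Branch 2 (−jX_C): Z₂ = −j780.2 Ω
Parallel: Z = Z₁Z₂/(Z₁+Z₂), |Z| = 388.4 Ω, ∠Z = -21.23°
I = V/|Z| = 2/388.4 = 5.150 mA

5.150 mA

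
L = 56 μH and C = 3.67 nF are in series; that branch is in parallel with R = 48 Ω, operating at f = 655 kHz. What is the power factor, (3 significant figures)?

ω = 2πf = 4.115e+06 rad/s
X_L = ωL = 230 Ω
X_C = 1/(ωC) = 66.2 Ω
Branch 1: Z₁ = R = 48.0 Ω
Branch 2 (series LC): Z₂ = j(X_L − X_C) = j164 Ω
Parallel: Z = Z₁Z₂/(Z₁+Z₂), |Z| = 46.1 Ω, ∠Z = 16.3°
cos φ = cos(16.3°) = 0.960

0.960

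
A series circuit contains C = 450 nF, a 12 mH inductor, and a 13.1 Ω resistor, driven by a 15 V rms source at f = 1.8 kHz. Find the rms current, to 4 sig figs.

241.3 mA

ω = 2πf = 11310 rad/s
X_L = ωL = 135.7 Ω
X_C = 1/(ωC) = 196.5 Ω
Net reactance X = X_L − X_C = -60.77 Ω
Z = 13.10 − j60.77 Ω
|Z| = √(13.10² + 60.77²) = 62.17 Ω
I = V/|Z| = 15/62.17 = 241.3 mA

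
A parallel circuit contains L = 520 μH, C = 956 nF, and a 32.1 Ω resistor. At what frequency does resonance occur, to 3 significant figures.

ω₀ = 1/√(LC) = 1/√(0.00052 × 9.56e-07) = 44850 rad/s
f₀ = ω₀/(2π) = 7.14 kHz

7.14 kHz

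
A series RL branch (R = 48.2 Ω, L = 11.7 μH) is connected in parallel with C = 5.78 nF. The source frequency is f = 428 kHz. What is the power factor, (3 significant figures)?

ω = 2πf = 2.689e+06 rad/s
X_L = ωL = 31.5 Ω
X_C = 1/(ωC) = 64.3 Ω
Branch 1 (R+jX_L): Z₁ = 48.2 + j31.5 Ω, |Z₁| = 57.6 Ω
Branch 2 (−jX_C): Z₂ = −j64.3 Ω
Parallel: Z = Z₁Z₂/(Z₁+Z₂), |Z| = 63.5 Ω, ∠Z = -22.6°
cos φ = cos(-22.6°) = 0.923

0.923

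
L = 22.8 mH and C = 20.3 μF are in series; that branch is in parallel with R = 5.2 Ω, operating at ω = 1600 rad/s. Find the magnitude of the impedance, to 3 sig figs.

X_L = ωL = 36.5 Ω
X_C = 1/(ωC) = 30.8 Ω
Branch 1: Z₁ = R = 5.20 Ω
Branch 2 (series LC): Z₂ = j(X_L − X_C) = j5.69 Ω
Parallel: Z = Z₁Z₂/(Z₁+Z₂), |Z| = 3.84 Ω, ∠Z = 42.4°

3.84 Ω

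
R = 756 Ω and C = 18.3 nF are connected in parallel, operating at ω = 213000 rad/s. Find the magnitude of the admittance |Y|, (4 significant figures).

4.116 mS

X_C = 1/(ωC) = 256.5 Ω
Parallel: admittances add. Y = 1/R + jωC
Y = (0.001323 + j0.003898) S
|Y| = 0.004116 S → |Z| = 1/|Y| = 242.9 Ω, ∠Z = −∠Y = -71.26°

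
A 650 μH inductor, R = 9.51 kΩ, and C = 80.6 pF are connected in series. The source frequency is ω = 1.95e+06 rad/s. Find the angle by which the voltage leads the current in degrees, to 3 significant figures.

-28.2°

X_L = ωL = 1270 Ω
X_C = 1/(ωC) = 6360 Ω
Net reactance X = X_L − X_C = -5100 Ω
Z = 9510 − j5100 Ω
|Z| = √(9510² + 5100²) = 10800 Ω
∠Z = arctan(-5100/9510) = -28.2°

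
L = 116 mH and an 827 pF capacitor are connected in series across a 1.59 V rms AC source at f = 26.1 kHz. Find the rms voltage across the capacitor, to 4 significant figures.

ω = 2πf = 164000 rad/s
X_L = ωL = 19020 Ω
X_C = 1/(ωC) = 7374 Ω
Net reactance X = X_L − X_C = 11650 Ω
Z = j11650 Ω
|Z| = √(0² + 11650²) = 11650 Ω
I = V/|Z| = 136.5 μA
V_C = I·|Z_C| = 0.0001365 × 7374 = 1.006 V

1.006 V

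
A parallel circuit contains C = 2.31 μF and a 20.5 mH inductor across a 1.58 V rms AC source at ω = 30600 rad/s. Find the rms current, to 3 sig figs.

X_L = ωL = 627 Ω
X_C = 1/(ωC) = 14.1 Ω
Parallel: admittances add. Y = 1/(jωL) + jωC
Y = (0 + j0.0691) S
|Y| = 0.0691 S → |Z| = 1/|Y| = 14.5 Ω, ∠Z = −∠Y = -90.0°
I = V/|Z| = 1.58/14.5 = 109 mA

109 mA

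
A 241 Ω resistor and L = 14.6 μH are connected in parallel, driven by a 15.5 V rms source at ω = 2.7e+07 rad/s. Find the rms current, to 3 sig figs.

X_L = ωL = 394 Ω
Parallel: admittances add. Y = 1/R + 1/(jωL)
Y = (0.00415 − j0.00254) S
|Y| = 0.00486 S → |Z| = 1/|Y| = 206 Ω, ∠Z = −∠Y = 31.4°
I = V/|Z| = 15.5/206 = 75.4 mA

75.4 mA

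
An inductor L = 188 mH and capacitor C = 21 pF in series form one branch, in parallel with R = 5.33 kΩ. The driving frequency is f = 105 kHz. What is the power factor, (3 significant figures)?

0.995

ω = 2πf = 659700 rad/s
X_L = ωL = 124000 Ω
X_C = 1/(ωC) = 72200 Ω
Branch 1: Z₁ = R = 5330 Ω
Branch 2 (series LC): Z₂ = j(X_L − X_C) = j51900 Ω
Parallel: Z = Z₁Z₂/(Z₁+Z₂), |Z| = 5300 Ω, ∠Z = 5.87°
cos φ = cos(5.87°) = 0.995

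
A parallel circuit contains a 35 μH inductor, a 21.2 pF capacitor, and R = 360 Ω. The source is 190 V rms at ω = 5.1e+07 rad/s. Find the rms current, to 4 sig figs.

537.0 mA

X_L = ωL = 1785 Ω
X_C = 1/(ωC) = 924.9 Ω
Parallel: admittances add. Y = 1/R + 1/(jωL) + jωC
Y = (0.002778 + j0.0005210) S
|Y| = 0.002826 S → |Z| = 1/|Y| = 353.8 Ω, ∠Z = −∠Y = -10.62°
I = V/|Z| = 190/353.8 = 537.0 mA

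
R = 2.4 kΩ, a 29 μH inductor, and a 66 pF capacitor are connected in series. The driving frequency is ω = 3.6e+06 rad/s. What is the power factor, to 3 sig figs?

X_L = ωL = 104 Ω
X_C = 1/(ωC) = 4210 Ω
Net reactance X = X_L − X_C = -4100 Ω
Z = 2400 − j4100 Ω
|Z| = √(2400² + 4100²) = 4750 Ω
∠Z = arctan(-4100/2400) = -59.7°
cos φ = cos(-59.7°) = 0.505

0.505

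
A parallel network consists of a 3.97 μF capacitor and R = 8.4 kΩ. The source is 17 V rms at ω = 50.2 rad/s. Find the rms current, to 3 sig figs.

3.95 mA

X_C = 1/(ωC) = 5020 Ω
Parallel: admittances add. Y = 1/R + jωC
Y = (0.000119 + j0.000199) S
|Y| = 0.000232 S → |Z| = 1/|Y| = 4310 Ω, ∠Z = −∠Y = -59.1°
I = V/|Z| = 17/4310 = 3.95 mA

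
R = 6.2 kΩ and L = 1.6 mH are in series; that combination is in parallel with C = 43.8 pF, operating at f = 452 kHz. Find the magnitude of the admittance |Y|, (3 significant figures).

ω = 2πf = 2.84e+06 rad/s
X_L = ωL = 4540 Ω
X_C = 1/(ωC) = 8040 Ω
Branch 1 (R+jX_L): Z₁ = 6200 + j4540 Ω, |Z₁| = 7690 Ω
Branch 2 (−jX_C): Z₂ = −j8040 Ω
Parallel: Z = Z₁Z₂/(Z₁+Z₂), |Z| = 8680 Ω, ∠Z = -24.4°
|Y| = 1/|Z| = 115 μS

115 μS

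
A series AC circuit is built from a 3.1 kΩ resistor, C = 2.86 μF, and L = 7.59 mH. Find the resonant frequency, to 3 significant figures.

ω₀ = 1/√(LC) = 1/√(0.00759 × 2.86e-06) = 6787 rad/s
f₀ = ω₀/(2π) = 1.08 kHz

1.08 kHz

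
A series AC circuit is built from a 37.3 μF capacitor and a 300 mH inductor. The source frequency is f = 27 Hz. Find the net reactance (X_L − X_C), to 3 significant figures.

ω = 2πf = 169.6 rad/s
X_L = ωL = 50.9 Ω
X_C = 1/(ωC) = 158 Ω
X = 50.9 − 158 = -107 Ω

-107 Ω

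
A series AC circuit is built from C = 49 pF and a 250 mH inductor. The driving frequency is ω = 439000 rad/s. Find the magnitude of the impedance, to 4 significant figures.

63260 Ω

X_L = ωL = 109800 Ω
X_C = 1/(ωC) = 46490 Ω
Net reactance X = X_L − X_C = 63260 Ω
Z = j63260 Ω
|Z| = √(0² + 63260²) = 63260 Ω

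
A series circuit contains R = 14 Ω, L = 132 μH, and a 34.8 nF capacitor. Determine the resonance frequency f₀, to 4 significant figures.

ω₀ = 1/√(LC) = 1/√(0.000132 × 3.48e-08) = 466600 rad/s
f₀ = ω₀/(2π) = 74.26 kHz

74.26 kHz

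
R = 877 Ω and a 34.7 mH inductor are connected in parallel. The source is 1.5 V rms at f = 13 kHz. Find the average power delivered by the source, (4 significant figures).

ω = 2πf = 81680 rad/s
X_L = ωL = 2834 Ω
Parallel: admittances add. Y = 1/R + 1/(jωL)
Y = (0.001140 − j0.0003528) S
|Y| = 0.001194 S → |Z| = 1/|Y| = 837.8 Ω, ∠Z = −∠Y = 17.19°
I = V/|Z| = 1.790 mA
P = VI cos φ = 1.5 × 0.001790 × cos(17.19°) = 2.566 mW

2.566 mW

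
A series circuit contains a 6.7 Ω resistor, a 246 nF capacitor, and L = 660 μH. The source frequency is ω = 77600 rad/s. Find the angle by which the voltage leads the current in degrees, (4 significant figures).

-9.893°

X_L = ωL = 51.22 Ω
X_C = 1/(ωC) = 52.38 Ω
Net reactance X = X_L − X_C = -1.169 Ω
Z = 6.700 − j1.169 Ω
|Z| = √(6.700² + 1.169²) = 6.801 Ω
∠Z = arctan(-1.169/6.700) = -9.893°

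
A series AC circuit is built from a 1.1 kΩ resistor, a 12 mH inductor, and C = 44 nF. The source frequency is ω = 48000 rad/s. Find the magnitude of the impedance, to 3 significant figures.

X_L = ωL = 576 Ω
X_C = 1/(ωC) = 473 Ω
Net reactance X = X_L − X_C = 103 Ω
Z = 1100 + j103 Ω
|Z| = √(1100² + 103²) = 1100 Ω

1100 Ω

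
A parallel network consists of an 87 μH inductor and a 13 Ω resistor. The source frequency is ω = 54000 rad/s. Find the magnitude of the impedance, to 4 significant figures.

4.418 Ω

X_L = ωL = 4.698 Ω
Parallel: admittances add. Y = 1/R + 1/(jωL)
Y = (0.07692 − j0.2129) S
|Y| = 0.2263 S → |Z| = 1/|Y| = 4.418 Ω, ∠Z = −∠Y = 70.13°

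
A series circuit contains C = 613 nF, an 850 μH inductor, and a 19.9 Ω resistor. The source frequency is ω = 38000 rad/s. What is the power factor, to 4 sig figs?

0.8821

X_L = ωL = 32.30 Ω
X_C = 1/(ωC) = 42.93 Ω
Net reactance X = X_L − X_C = -10.63 Ω
Z = 19.90 − j10.63 Ω
|Z| = √(19.90² + 10.63²) = 22.56 Ω
∠Z = arctan(-10.63/19.90) = -28.11°
cos φ = cos(-28.11°) = 0.8821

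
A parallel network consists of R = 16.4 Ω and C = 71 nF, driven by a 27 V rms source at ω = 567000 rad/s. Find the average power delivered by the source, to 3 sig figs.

X_C = 1/(ωC) = 24.8 Ω
Parallel: admittances add. Y = 1/R + jωC
Y = (0.0610 + j0.0403) S
|Y| = 0.0731 S → |Z| = 1/|Y| = 13.7 Ω, ∠Z = −∠Y = -33.4°
I = V/|Z| = 1.97 A
P = VI cos φ = 27 × 1.97 × cos(-33.4°) = 44.5 W

44.5 W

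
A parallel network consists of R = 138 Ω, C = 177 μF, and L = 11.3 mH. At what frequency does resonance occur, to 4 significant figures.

ω₀ = 1/√(LC) = 1/√(0.0113 × 0.000177) = 707.1 rad/s
f₀ = ω₀/(2π) = 112.5 Hz

112.5 Hz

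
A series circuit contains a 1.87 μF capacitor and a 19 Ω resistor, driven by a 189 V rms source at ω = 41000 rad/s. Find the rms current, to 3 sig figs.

X_C = 1/(ωC) = 13.0 Ω
Z = 19.0 − j13.0 Ω
|Z| = √(19.0² + 13.0²) = 23.0 Ω
I = V/|Z| = 189/23.0 = 8.20 A

8.20 A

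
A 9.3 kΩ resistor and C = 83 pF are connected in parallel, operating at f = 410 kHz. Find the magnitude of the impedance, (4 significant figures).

4178 Ω

ω = 2πf = 2.576e+06 rad/s
X_C = 1/(ωC) = 4677 Ω
Parallel: admittances add. Y = 1/R + jωC
Y = (0.0001075 + j0.0002138) S
|Y| = 0.0002393 S → |Z| = 1/|Y| = 4178 Ω, ∠Z = −∠Y = -63.30°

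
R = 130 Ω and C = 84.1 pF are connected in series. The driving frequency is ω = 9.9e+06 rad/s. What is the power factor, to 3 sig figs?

X_C = 1/(ωC) = 1200 Ω
Z = 130 − j1200 Ω
|Z| = √(130² + 1200²) = 1210 Ω
∠Z = arctan(-1200/130) = -83.8°
cos φ = cos(-83.8°) = 0.108

0.108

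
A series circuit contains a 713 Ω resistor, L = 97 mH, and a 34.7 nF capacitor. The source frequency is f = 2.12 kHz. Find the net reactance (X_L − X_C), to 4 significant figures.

ω = 2πf = 13320 rad/s
X_L = ωL = 1292 Ω
X_C = 1/(ωC) = 2163 Ω
X = 1292 − 2163 = -871.4 Ω

-871.4 Ω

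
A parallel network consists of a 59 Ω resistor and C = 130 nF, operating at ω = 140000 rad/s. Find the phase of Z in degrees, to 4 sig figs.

-47.04°

X_C = 1/(ωC) = 54.95 Ω
Parallel: admittances add. Y = 1/R + jωC
Y = (0.01695 + j0.01820) S
|Y| = 0.02487 S → |Z| = 1/|Y| = 40.21 Ω, ∠Z = −∠Y = -47.04°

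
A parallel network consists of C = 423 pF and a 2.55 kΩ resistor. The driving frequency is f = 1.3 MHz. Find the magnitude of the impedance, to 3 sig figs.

288 Ω

ω = 2πf = 8.168e+06 rad/s
X_C = 1/(ωC) = 289 Ω
Parallel: admittances add. Y = 1/R + jωC
Y = (0.000392 + j0.00346) S
|Y| = 0.00348 S → |Z| = 1/|Y| = 288 Ω, ∠Z = −∠Y = -83.5°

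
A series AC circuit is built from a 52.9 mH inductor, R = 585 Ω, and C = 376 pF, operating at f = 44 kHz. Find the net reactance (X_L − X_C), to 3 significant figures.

ω = 2πf = 276500 rad/s
X_L = ωL = 14600 Ω
X_C = 1/(ωC) = 9620 Ω
X = 14600 − 9620 = 5000 Ω

5000 Ω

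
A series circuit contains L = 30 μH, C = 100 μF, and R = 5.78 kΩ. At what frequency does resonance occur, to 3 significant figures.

2.91 kHz

ω₀ = 1/√(LC) = 1/√(3e-05 × 0.0001) = 18260 rad/s
f₀ = ω₀/(2π) = 2.91 kHz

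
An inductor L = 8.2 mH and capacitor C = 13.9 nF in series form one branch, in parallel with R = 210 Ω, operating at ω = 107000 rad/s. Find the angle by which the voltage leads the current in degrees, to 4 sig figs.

X_L = ωL = 877.4 Ω
X_C = 1/(ωC) = 672.4 Ω
Branch 1: Z₁ = R = 210.0 Ω
Branch 2 (series LC): Z₂ = j(X_L − X_C) = j205.0 Ω
Parallel: Z = Z₁Z₂/(Z₁+Z₂), |Z| = 146.7 Ω, ∠Z = 45.68°

45.68°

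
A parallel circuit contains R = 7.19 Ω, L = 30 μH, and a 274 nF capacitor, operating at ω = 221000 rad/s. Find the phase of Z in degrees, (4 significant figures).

X_L = ωL = 6.630 Ω
X_C = 1/(ωC) = 16.51 Ω
Parallel: admittances add. Y = 1/R + 1/(jωL) + jωC
Y = (0.1391 − j0.09028) S
|Y| = 0.1658 S → |Z| = 1/|Y| = 6.031 Ω, ∠Z = −∠Y = 32.99°

32.99°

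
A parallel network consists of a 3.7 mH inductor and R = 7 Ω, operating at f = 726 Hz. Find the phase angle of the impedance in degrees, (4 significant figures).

22.53°

ω = 2πf = 4562 rad/s
X_L = ωL = 16.88 Ω
Parallel: admittances add. Y = 1/R + 1/(jωL)
Y = (0.1429 − j0.05925) S
|Y| = 0.1547 S → |Z| = 1/|Y| = 6.466 Ω, ∠Z = −∠Y = 22.53°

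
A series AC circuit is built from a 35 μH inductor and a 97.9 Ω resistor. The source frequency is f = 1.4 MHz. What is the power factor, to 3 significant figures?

0.303

ω = 2πf = 8.796e+06 rad/s
X_L = ωL = 308 Ω
Z = 97.9 + j308 Ω
|Z| = √(97.9² + 308²) = 323 Ω
∠Z = arctan(308/97.9) = 72.4°
cos φ = cos(72.4°) = 0.303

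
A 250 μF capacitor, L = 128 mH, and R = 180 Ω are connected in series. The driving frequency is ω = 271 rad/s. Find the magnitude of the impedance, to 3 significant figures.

X_L = ωL = 34.7 Ω
X_C = 1/(ωC) = 14.8 Ω
Net reactance X = X_L − X_C = 19.9 Ω
Z = 180 + j19.9 Ω
|Z| = √(180² + 19.9²) = 181 Ω

181 Ω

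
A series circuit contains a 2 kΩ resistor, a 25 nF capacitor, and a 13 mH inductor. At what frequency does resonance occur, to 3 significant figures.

8.83 kHz

ω₀ = 1/√(LC) = 1/√(0.013 × 2.5e-08) = 55470 rad/s
f₀ = ω₀/(2π) = 8.83 kHz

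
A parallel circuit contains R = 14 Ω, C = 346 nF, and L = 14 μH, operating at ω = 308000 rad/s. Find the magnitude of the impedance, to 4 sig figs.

X_L = ωL = 4.312 Ω
X_C = 1/(ωC) = 9.384 Ω
Parallel: admittances add. Y = 1/R + 1/(jωL) + jωC
Y = (0.07143 − j0.1253) S
|Y| = 0.1443 S → |Z| = 1/|Y| = 6.932 Ω, ∠Z = −∠Y = 60.32°

6.932 Ω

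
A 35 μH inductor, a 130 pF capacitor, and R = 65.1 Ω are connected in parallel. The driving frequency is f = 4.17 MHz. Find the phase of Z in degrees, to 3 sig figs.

ω = 2πf = 2.62e+07 rad/s
X_L = ωL = 917 Ω
X_C = 1/(ωC) = 294 Ω
Parallel: admittances add. Y = 1/R + 1/(jωL) + jωC
Y = (0.0154 + j0.00232) S
|Y| = 0.0155 S → |Z| = 1/|Y| = 64.4 Ω, ∠Z = −∠Y = -8.57°

-8.57°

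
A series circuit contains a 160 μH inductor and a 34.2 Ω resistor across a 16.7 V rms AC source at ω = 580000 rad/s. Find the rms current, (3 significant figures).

X_L = ωL = 92.8 Ω
Z = 34.2 + j92.8 Ω
|Z| = √(34.2² + 92.8²) = 98.9 Ω
I = V/|Z| = 16.7/98.9 = 169 mA

169 mA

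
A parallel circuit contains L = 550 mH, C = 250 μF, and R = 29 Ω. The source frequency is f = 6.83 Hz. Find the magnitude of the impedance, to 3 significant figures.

21.4 Ω

ω = 2πf = 42.91 rad/s
X_L = ωL = 23.6 Ω
X_C = 1/(ωC) = 93.2 Ω
Parallel: admittances add. Y = 1/R + 1/(jωL) + jωC
Y = (0.0345 − j0.0316) S
|Y| = 0.0468 S → |Z| = 1/|Y| = 21.4 Ω, ∠Z = −∠Y = 42.5°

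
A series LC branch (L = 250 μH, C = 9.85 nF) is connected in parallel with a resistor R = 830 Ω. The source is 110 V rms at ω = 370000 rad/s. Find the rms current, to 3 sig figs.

619 mA

X_L = ωL = 92.5 Ω
X_C = 1/(ωC) = 274 Ω
Branch 1: Z₁ = R = 830 Ω
Branch 2 (series LC): Z₂ = j(X_L − X_C) = −j182 Ω
Parallel: Z = Z₁Z₂/(Z₁+Z₂), |Z| = 178 Ω, ∠Z = -77.6°
I = V/|Z| = 110/178 = 619 mA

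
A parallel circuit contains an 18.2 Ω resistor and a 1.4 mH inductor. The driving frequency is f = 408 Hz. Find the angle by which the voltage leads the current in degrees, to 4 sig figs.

78.84°

ω = 2πf = 2564 rad/s
X_L = ωL = 3.589 Ω
Parallel: admittances add. Y = 1/R + 1/(jωL)
Y = (0.05495 − j0.2786) S
|Y| = 0.2840 S → |Z| = 1/|Y| = 3.521 Ω, ∠Z = −∠Y = 78.84°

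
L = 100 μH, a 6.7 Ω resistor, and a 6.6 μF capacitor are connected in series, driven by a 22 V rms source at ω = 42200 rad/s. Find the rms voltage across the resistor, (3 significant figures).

X_L = ωL = 4.22 Ω
X_C = 1/(ωC) = 3.59 Ω
Net reactance X = X_L − X_C = 0.630 Ω
Z = 6.70 + j0.630 Ω
|Z| = √(6.70² + 0.630²) = 6.73 Ω
I = V/|Z| = 3.27 A
V_R = I·|Z_R| = 3.27 × 6.70 = 21.9 V

21.9 V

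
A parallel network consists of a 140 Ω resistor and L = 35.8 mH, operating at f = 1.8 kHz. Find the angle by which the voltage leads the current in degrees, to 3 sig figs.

19.1°

ω = 2πf = 11310 rad/s
X_L = ωL = 405 Ω
Parallel: admittances add. Y = 1/R + 1/(jωL)
Y = (0.00714 − j0.00247) S
|Y| = 0.00756 S → |Z| = 1/|Y| = 132 Ω, ∠Z = −∠Y = 19.1°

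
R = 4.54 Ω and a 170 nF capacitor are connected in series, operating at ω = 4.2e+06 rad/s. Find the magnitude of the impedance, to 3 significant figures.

X_C = 1/(ωC) = 1.40 Ω
Z = 4.54 − j1.40 Ω
|Z| = √(4.54² + 1.40²) = 4.75 Ω

4.75 Ω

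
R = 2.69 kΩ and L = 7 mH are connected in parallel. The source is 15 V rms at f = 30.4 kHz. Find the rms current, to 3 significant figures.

ω = 2πf = 191000 rad/s
X_L = ωL = 1340 Ω
Parallel: admittances add. Y = 1/R + 1/(jωL)
Y = (0.000372 − j0.000748) S
|Y| = 0.000835 S → |Z| = 1/|Y| = 1200 Ω, ∠Z = −∠Y = 63.6°
I = V/|Z| = 15/1200 = 12.5 mA

12.5 mA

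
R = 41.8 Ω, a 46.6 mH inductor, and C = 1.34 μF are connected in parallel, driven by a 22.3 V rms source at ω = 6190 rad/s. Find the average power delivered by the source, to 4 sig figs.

X_L = ωL = 288.5 Ω
X_C = 1/(ωC) = 120.6 Ω
Parallel: admittances add. Y = 1/R + 1/(jωL) + jωC
Y = (0.02392 + j0.004828) S
|Y| = 0.02441 S → |Z| = 1/|Y| = 40.97 Ω, ∠Z = −∠Y = -11.41°
I = V/|Z| = 544.2 mA
P = VI cos φ = 22.3 × 0.5442 × cos(-11.41°) = 11.90 W

11.90 W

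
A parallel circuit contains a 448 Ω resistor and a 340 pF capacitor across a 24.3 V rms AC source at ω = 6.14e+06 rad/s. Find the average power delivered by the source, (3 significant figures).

X_C = 1/(ωC) = 479 Ω
Parallel: admittances add. Y = 1/R + jωC
Y = (0.00223 + j0.00209) S
|Y| = 0.00306 S → |Z| = 1/|Y| = 327 Ω, ∠Z = −∠Y = -43.1°
I = V/|Z| = 74.3 mA
P = VI cos φ = 24.3 × 0.0743 × cos(-43.1°) = 1.32 W

1.32 W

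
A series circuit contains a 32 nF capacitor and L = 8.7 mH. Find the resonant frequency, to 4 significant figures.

9.539 kHz

ω₀ = 1/√(LC) = 1/√(0.0087 × 3.2e-08) = 59930 rad/s
f₀ = ω₀/(2π) = 9.539 kHz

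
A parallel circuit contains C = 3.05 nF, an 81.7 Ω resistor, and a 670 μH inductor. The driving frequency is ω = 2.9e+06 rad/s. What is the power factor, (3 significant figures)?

X_L = ωL = 1940 Ω
X_C = 1/(ωC) = 113 Ω
Parallel: admittances add. Y = 1/R + 1/(jωL) + jωC
Y = (0.0122 + j0.00833) S
|Y| = 0.0148 S → |Z| = 1/|Y| = 67.5 Ω, ∠Z = −∠Y = -34.2°
cos φ = cos(-34.2°) = 0.827

0.827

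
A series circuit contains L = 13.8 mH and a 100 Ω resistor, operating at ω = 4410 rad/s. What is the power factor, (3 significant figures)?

0.854

X_L = ωL = 60.9 Ω
Z = 100 + j60.9 Ω
|Z| = √(100² + 60.9²) = 117 Ω
∠Z = arctan(60.9/100) = 31.3°
cos φ = cos(31.3°) = 0.854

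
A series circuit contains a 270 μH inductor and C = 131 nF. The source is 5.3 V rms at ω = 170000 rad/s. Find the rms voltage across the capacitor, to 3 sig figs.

239 V

X_L = ωL = 45.9 Ω
X_C = 1/(ωC) = 44.9 Ω
Net reactance X = X_L − X_C = 0.997 Ω
Z = j0.997 Ω
|Z| = √(0² + 0.997²) = 0.997 Ω
I = V/|Z| = 5.32 A
V_C = I·|Z_C| = 5.32 × 44.9 = 239 V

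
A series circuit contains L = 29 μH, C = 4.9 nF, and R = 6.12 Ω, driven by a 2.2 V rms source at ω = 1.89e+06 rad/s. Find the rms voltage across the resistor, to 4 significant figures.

0.2516 V

X_L = ωL = 54.81 Ω
X_C = 1/(ωC) = 108.0 Ω
Net reactance X = X_L − X_C = -53.17 Ω
Z = 6.120 − j53.17 Ω
|Z| = √(6.120² + 53.17²) = 53.52 Ω
I = V/|Z| = 41.11 mA
V_R = I·|Z_R| = 0.04111 × 6.120 = 0.2516 V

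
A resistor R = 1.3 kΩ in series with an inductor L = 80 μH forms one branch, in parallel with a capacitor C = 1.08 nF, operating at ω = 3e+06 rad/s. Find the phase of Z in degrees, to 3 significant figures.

X_L = ωL = 240 Ω
X_C = 1/(ωC) = 309 Ω
Branch 1 (R+jX_L): Z₁ = 1300 + j240 Ω, |Z₁| = 1320 Ω
Branch 2 (−jX_C): Z₂ = −j309 Ω
Parallel: Z = Z₁Z₂/(Z₁+Z₂), |Z| = 313 Ω, ∠Z = -76.5°

-76.5°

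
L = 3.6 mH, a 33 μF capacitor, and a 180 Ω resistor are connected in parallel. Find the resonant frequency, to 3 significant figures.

ω₀ = 1/√(LC) = 1/√(0.0036 × 3.3e-05) = 2901 rad/s
f₀ = ω₀/(2π) = 462 Hz

462 Hz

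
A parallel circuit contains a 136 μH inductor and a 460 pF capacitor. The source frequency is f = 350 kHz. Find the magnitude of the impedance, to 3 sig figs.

ω = 2πf = 2.199e+06 rad/s
X_L = ωL = 299 Ω
X_C = 1/(ωC) = 989 Ω
Parallel: admittances add. Y = 1/(jωL) + jωC
Y = (0 − j0.00233) S
|Y| = 0.00233 S → |Z| = 1/|Y| = 429 Ω, ∠Z = −∠Y = 90.0°

429 Ω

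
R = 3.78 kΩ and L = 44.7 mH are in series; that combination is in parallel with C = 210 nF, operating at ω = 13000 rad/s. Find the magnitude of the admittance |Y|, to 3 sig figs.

X_L = ωL = 581 Ω
X_C = 1/(ωC) = 366 Ω
Branch 1 (R+jX_L): Z₁ = 3780 + j581 Ω, |Z₁| = 3820 Ω
Branch 2 (−jX_C): Z₂ = −j366 Ω
Parallel: Z = Z₁Z₂/(Z₁+Z₂), |Z| = 370 Ω, ∠Z = -84.5°
|Y| = 1/|Z| = 2.70 mS

2.70 mS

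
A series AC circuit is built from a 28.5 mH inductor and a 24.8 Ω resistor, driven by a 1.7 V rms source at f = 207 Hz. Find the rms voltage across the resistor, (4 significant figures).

ω = 2πf = 1301 rad/s
X_L = ωL = 37.07 Ω
Z = 24.80 + j37.07 Ω
|Z| = √(24.80² + 37.07²) = 44.60 Ω
I = V/|Z| = 38.12 mA
V_R = I·|Z_R| = 0.03812 × 24.80 = 0.9453 V

0.9453 V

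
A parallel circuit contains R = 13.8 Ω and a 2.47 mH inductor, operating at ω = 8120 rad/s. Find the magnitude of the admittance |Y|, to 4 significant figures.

87.96 mS

X_L = ωL = 20.06 Ω
Parallel: admittances add. Y = 1/R + 1/(jωL)
Y = (0.07246 − j0.04986) S
|Y| = 0.08796 S → |Z| = 1/|Y| = 11.37 Ω, ∠Z = −∠Y = 34.53°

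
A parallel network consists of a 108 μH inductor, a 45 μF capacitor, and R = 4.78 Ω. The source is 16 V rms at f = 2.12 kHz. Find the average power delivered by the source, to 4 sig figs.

ω = 2πf = 13320 rad/s
X_L = ωL = 1.439 Ω
X_C = 1/(ωC) = 1.668 Ω
Parallel: admittances add. Y = 1/R + 1/(jωL) + jωC
Y = (0.2092 − j0.09571) S
|Y| = 0.2301 S → |Z| = 1/|Y| = 4.347 Ω, ∠Z = −∠Y = 24.58°
I = V/|Z| = 3.681 A
P = VI cos φ = 16 × 3.681 × cos(24.58°) = 53.56 W

53.56 W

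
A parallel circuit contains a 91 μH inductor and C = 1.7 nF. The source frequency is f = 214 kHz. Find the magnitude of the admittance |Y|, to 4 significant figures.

5.887 mS

ω = 2πf = 1.345e+06 rad/s
X_L = ωL = 122.4 Ω
X_C = 1/(ωC) = 437.5 Ω
Parallel: admittances add. Y = 1/(jωL) + jωC
Y = (0 − j0.005887) S
|Y| = 0.005887 S → |Z| = 1/|Y| = 169.9 Ω, ∠Z = −∠Y = 90.00°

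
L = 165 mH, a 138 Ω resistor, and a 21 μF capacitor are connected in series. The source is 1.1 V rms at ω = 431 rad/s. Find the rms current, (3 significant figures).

X_L = ωL = 71.1 Ω
X_C = 1/(ωC) = 110 Ω
Net reactance X = X_L − X_C = -39.4 Ω
Z = 138 − j39.4 Ω
|Z| = √(138² + 39.4²) = 144 Ω
I = V/|Z| = 1.1/144 = 7.67 mA

7.67 mA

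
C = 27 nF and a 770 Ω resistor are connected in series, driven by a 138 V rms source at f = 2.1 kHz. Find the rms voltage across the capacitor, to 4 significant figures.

ω = 2πf = 13190 rad/s
X_C = 1/(ωC) = 2807 Ω
Z = 770.0 − j2807 Ω
|Z| = √(770.0² + 2807²) = 2911 Ω
I = V/|Z| = 47.41 mA
V_C = I·|Z_C| = 0.04741 × 2807 = 133.1 V

133.1 V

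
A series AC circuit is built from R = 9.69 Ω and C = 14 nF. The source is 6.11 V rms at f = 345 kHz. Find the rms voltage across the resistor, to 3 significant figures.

1.72 V

ω = 2πf = 2.168e+06 rad/s
X_C = 1/(ωC) = 33.0 Ω
Z = 9.69 − j33.0 Ω
|Z| = √(9.69² + 33.0²) = 34.3 Ω
I = V/|Z| = 178 mA
V_R = I·|Z_R| = 0.178 × 9.69 = 1.72 V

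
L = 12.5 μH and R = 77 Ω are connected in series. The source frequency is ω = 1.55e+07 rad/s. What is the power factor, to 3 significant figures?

X_L = ωL = 194 Ω
Z = 77.0 + j194 Ω
|Z| = √(77.0² + 194²) = 208 Ω
∠Z = arctan(194/77.0) = 68.3°
cos φ = cos(68.3°) = 0.369

0.369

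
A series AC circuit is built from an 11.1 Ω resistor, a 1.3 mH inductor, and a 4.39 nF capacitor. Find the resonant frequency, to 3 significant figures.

66.6 kHz

ω₀ = 1/√(LC) = 1/√(0.0013 × 4.39e-09) = 418600 rad/s
f₀ = ω₀/(2π) = 66.6 kHz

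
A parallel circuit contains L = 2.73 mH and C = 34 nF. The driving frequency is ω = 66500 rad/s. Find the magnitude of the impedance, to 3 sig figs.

308 Ω

X_L = ωL = 182 Ω
X_C = 1/(ωC) = 442 Ω
Parallel: admittances add. Y = 1/(jωL) + jωC
Y = (0 − j0.00325) S
|Y| = 0.00325 S → |Z| = 1/|Y| = 308 Ω, ∠Z = −∠Y = 90.0°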